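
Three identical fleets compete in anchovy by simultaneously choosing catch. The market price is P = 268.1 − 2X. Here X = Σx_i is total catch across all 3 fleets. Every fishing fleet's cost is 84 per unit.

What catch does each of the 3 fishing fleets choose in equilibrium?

23.0125

A representative fishing fleet's profit is π_i = x_i(268.1 − 2X) − 84x_i, with X = x_i + Σ_{j≠i} x_j.
First-order condition: 184.1 − 4x_i − 2Σ_{j≠i} x_j = 0.
In a symmetric equilibrium every fishing fleet chooses the same x, so Σ_{j≠i} x_j = 2x. The condition becomes 184.1 − 8x = 0, giving x = 184.1/8 = 23.0125.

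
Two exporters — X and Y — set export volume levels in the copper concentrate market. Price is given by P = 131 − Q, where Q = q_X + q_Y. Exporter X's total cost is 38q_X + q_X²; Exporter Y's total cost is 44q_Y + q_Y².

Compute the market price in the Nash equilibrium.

Exporter X's profit: π = q_X(131 − (q_X + q_Y)) − 38q_X − q_X².
∂π/∂q_X = 93 − 4q_X − q_Y = 0, so q_X = 23.25 − 0.25q_Y.
By the same steps for Y: q_Y = 21.75 − 0.25q_X.
Substituting the second reaction function into the first: q_X = 23.25 − 0.25(21.75 − 0.25q_X), which gives 0.9375q_X = 17.8125 ⇒ q_X = 19.
Then q_Y = 21.75 − 0.25·19 = 17.
Equilibrium price: P = 131 − 36 = 95.

95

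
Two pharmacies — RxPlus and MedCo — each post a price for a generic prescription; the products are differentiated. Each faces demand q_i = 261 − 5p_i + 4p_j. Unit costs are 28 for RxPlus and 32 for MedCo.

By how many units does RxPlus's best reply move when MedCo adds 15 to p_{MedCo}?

6

RxPlus's profit: π = (p_{RxPlus} − 28)(261 − 5p_{RxPlus} + 4p_{MedCo}).
∂π/∂p_{RxPlus} = 401 − 10p_{RxPlus} + 4p_{MedCo} = 0 ⇒ p_{RxPlus} = 40.1 + 0.4p_{MedCo}.
The reaction-function slope is 0.4, so a 15-unit rise in p_{MedCo} moves p_{RxPlus} by 0.4 × 15 = 6. RxPlus's best response rises — the actions are strategic complements.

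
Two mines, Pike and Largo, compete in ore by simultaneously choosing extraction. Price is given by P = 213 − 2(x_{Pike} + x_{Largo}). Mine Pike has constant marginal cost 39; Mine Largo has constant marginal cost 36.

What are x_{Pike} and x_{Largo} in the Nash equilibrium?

Mine Pike's profit: π = x_{Pike}(213 − 2(x_{Pike} + x_{Largo})) − 39x_{Pike}.
∂π/∂x_{Pike} = 174 − 4x_{Pike} − 2x_{Largo} = 0, so x_{Pike} = 43.5 − 0.5x_{Largo}.
By the same steps for Largo: x_{Largo} = 44.25 − 0.5x_{Pike}.
Substituting the second reaction function into the first: x_{Pike} = 43.5 − 0.5(44.25 − 0.5x_{Pike}), which gives 0.75x_{Pike} = 21.375 ⇒ x_{Pike} = 28.5.
Then x_{Largo} = 44.25 − 0.5·28.5 = 30.

28.5, 30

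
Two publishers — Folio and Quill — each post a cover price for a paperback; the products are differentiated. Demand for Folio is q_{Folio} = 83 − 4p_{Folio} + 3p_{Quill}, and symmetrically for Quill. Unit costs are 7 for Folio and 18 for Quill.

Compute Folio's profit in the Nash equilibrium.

Folio's profit: π = (p_{Folio} − 7)(83 − 4p_{Folio} + 3p_{Quill}).
∂π/∂p_{Folio} = 111 − 8p_{Folio} + 3p_{Quill} = 0 ⇒ p_{Folio} = 13.875 + 0.375p_{Quill}.
Similarly p_{Quill} = 19.375 + 0.375p_{Folio}.
Solving the two reaction functions simultaneously: (1 − (0.375)(0.375))p_{Folio} = 13.875 + 0.375·19.375, so (55/64)p_{Folio} = 1353/64 and p_{Folio} = 24.6.
Then p_{Quill} = 19.375 + 0.375·24.6 = 28.6.
q_{Folio} = 83 − 4·24.6 + 3·28.6 = 70.4.
Profit = (24.6 − 7)·70.4 = 1239.04.

1239.04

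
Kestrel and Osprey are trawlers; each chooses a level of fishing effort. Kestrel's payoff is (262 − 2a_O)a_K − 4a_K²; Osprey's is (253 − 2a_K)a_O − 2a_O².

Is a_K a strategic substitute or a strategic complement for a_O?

Expanding Kestrel's payoff: 262a_K − 2a_Oa_K − 4a_K².
∂π/∂a_K = 262 − 2a_O − 8a_K = 0, so a_K = 32.75 − 0.25a_O.
The best-response slope da_K/da_O = −0.25 < 0: the reaction function is downward-sloping, so the choices are strategic substitutes.

strategic substitutes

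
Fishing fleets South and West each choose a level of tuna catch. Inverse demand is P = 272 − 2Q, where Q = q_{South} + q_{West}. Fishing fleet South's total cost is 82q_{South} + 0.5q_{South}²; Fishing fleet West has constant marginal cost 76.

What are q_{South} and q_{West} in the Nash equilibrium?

23, 37.5

Fishing fleet South's profit: π = q_{South}(272 − 2(q_{South} + q_{West})) − 82q_{South} − 0.5q_{South}².
∂π/∂q_{South} = 190 − 5q_{South} − 2q_{West} = 0, so q_{South} = 38 − 0.4q_{West}.
For West: ∂π/∂q_{West} = 196 − 4q_{West} − 2q_{South} = 0 ⇒ q_{West} = 49 − 0.5q_{South}.
Plugging q_{West} into South's best response: q_{South} = 38 − 0.4(49 − 0.5q_{South}) ⇒ 0.8q_{South} = 18.4, so q_{South} = 23.
Then q_{West} = 49 − 0.5·23 = 37.5.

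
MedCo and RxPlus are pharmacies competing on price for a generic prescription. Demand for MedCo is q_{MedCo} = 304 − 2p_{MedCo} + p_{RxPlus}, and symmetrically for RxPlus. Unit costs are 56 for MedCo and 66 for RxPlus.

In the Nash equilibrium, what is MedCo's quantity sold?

MedCo's profit: π = (p_{MedCo} − 56)(304 − 2p_{MedCo} + p_{RxPlus}).
∂π/∂p_{MedCo} = 416 − 4p_{MedCo} + p_{RxPlus} = 0 ⇒ p_{MedCo} = 104 + 0.25p_{RxPlus}.
Similarly p_{RxPlus} = 109 + 0.25p_{MedCo}.
Plugging p_{RxPlus} into MedCo's best response: p_{MedCo} = 104 + 0.25(109 + 0.25p_{MedCo}) ⇒ 0.9375p_{MedCo} = 131.25, so p_{MedCo} = 140.
Then p_{RxPlus} = 109 + 0.25·140 = 144.
q_{MedCo} = 304 − 2·140 + 144 = 168.

168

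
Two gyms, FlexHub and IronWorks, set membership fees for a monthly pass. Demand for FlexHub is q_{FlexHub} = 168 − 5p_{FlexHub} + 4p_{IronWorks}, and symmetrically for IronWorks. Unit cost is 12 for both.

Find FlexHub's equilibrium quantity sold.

FlexHub's profit: π = (p_{FlexHub} − 12)(168 − 5p_{FlexHub} + 4p_{IronWorks}).
∂π/∂p_{FlexHub} = 228 − 10p_{FlexHub} + 4p_{IronWorks} = 0 ⇒ p_{FlexHub} = 22.8 + 0.4p_{IronWorks}.
Setting p_{FlexHub} = p_{IronWorks} in the reaction function: p_{FlexHub} = 22.8 + 0.4p_{FlexHub}, so p_{FlexHub} = 22.8 / 0.6 = 38.
q_{FlexHub} = 168 − 5·38 + 4·38 = 130.

130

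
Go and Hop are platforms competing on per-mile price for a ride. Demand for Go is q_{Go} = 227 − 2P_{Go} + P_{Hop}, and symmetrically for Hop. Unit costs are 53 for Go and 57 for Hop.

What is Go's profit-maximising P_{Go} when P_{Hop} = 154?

121.75

Go's profit: π = (P_{Go} − 53)(227 − 2P_{Go} + P_{Hop}).
∂π/∂P_{Go} = 333 − 4P_{Go} + P_{Hop} = 0 ⇒ P_{Go} = 83.25 + 0.25P_{Hop}.
At P_{Hop} = 154: P_{Go} = 83.25 + 0.25·154 = 121.75.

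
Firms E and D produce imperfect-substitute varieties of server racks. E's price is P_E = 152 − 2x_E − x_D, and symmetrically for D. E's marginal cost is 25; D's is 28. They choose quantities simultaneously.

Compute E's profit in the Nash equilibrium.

1310.72

Firm E's profit: π = x_E(152 − 2x_E − x_D) − 25x_E.
∂π/∂x_E = 127 − 4x_E − x_D = 0 ⇒ x_E = 31.75 − 0.25x_D.
Similarly x_D = 31 − 0.25x_E.
Plugging x_D into E's best response: x_E = 31.75 − 0.25(31 − 0.25x_E) ⇒ 0.9375x_E = 24, so x_E = 25.6.
Then x_D = 31 − 0.25·25.6 = 24.6.
P_E = 152 − 2·25.6 − 24.6 = 76.2.
Profit = (76.2 − 25)·25.6 = 1310.72.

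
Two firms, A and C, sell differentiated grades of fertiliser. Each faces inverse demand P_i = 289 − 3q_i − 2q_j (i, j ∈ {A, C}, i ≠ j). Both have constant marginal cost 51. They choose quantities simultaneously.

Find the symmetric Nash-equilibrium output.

29.75

Firm A's profit: π = q_A(289 − 3q_A − 2q_C) − 51q_A.
∂π/∂q_A = 238 − 6q_A − 2q_C = 0 ⇒ q_A = 119/3 − (1/3)q_C.
The game is symmetric, so in equilibrium q_C = q_A: the reaction function gives (4/3)q_A = 119/3, hence q_A = 29.75.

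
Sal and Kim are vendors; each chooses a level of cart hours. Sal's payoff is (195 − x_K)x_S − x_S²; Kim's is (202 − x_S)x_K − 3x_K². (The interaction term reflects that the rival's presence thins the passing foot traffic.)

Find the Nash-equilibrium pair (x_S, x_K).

88, 19

Expanding Sal's payoff: 195x_S − x_Kx_S − x_S².
∂π/∂x_S = 195 − x_K − 2x_S = 0, so x_S = 97.5 − 0.5x_K.
Likewise for Kim: x_K = 101/3 − (1/6)x_S.
Plugging x_K into Sal's best response: x_S = 97.5 − 0.5(101/3 − (1/6)x_S) ⇒ (11/12)x_S = 242/3, so x_S = 88.
Then x_K = 101/3 − (1/6)·88 = 19.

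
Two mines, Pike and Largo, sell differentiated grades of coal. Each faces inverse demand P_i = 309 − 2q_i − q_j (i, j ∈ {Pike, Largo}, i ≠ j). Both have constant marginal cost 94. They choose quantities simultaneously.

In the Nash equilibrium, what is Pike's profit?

Mine Pike's profit: π = q_{Pike}(309 − 2q_{Pike} − q_{Largo}) − 94q_{Pike}.
∂π/∂q_{Pike} = 215 − 4q_{Pike} − q_{Largo} = 0 ⇒ q_{Pike} = 53.75 − 0.25q_{Largo}.
By symmetry q_{Largo} = q_{Pike}; substituting into the reaction function, 1.25q_{Pike} = 53.75 and q_{Pike} = 43.
P_{Pike} = 309 − 2·43 − 43 = 180.
Profit = (180 − 94)·43 = 3698.

3698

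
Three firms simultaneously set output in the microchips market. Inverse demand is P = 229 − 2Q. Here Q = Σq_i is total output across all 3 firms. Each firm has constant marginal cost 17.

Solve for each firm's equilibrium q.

A representative firm's profit is π_i = q_i(229 − 2Q) − 17q_i, with Q = q_i + Σ_{j≠i} q_j.
First-order condition: 212 − 4q_i − 2Σ_{j≠i} q_j = 0.
In a symmetric equilibrium every firm chooses the same q, so Σ_{j≠i} q_j = 2q. The condition becomes 212 − 8q = 0, giving q = 212/8 = 26.5.

26.5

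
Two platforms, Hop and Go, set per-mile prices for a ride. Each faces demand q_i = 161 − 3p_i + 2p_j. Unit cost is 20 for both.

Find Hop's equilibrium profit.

3727.6875

Hop's profit: π = (p_{Hop} − 20)(161 − 3p_{Hop} + 2p_{Go}).
∂π/∂p_{Hop} = 221 − 6p_{Hop} + 2p_{Go} = 0 ⇒ p_{Hop} = 221/6 + (1/3)p_{Go}.
The game is symmetric, so in equilibrium p_{Go} = p_{Hop}: the reaction function gives (2/3)p_{Hop} = 221/6, hence p_{Hop} = 55.25.
q_{Hop} = 161 − 3·55.25 + 2·55.25 = 105.75.
Profit = (55.25 − 20)·105.75 = 3727.6875.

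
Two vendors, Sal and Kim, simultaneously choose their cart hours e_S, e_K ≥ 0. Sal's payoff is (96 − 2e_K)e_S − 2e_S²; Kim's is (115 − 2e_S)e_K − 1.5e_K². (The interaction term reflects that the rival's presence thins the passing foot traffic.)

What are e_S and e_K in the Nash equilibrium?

7.25, 33.5

Expanding Sal's payoff: 96e_S − 2e_Ke_S − 2e_S².
∂π/∂e_S = 96 − 2e_K − 4e_S = 0, so e_S = 24 − 0.5e_K.
Likewise for Kim: e_K = 115/3 − (2/3)e_S.
Solving the two reaction functions simultaneously: (1 − (−0.5)(−2/3))e_S = 24 − 0.5·(115/3), so (2/3)e_S = 29/6 and e_S = 7.25.
Then e_K = 115/3 − (2/3)·7.25 = 33.5.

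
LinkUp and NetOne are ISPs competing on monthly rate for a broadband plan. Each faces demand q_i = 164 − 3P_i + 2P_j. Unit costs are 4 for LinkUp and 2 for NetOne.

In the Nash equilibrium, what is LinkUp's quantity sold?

118.875

LinkUp's profit: π = (P_{LinkUp} − 4)(164 − 3P_{LinkUp} + 2P_{NetOne}).
∂π/∂P_{LinkUp} = 176 − 6P_{LinkUp} + 2P_{NetOne} = 0 ⇒ P_{LinkUp} = 88/3 + (1/3)P_{NetOne}.
Similarly P_{NetOne} = 85/3 + (1/3)P_{LinkUp}.
Solving the two reaction functions simultaneously: (1 − (1/3)(1/3))P_{LinkUp} = 88/3 + (1/3)·(85/3), so (8/9)P_{LinkUp} = 349/9 and P_{LinkUp} = 43.625.
Then P_{NetOne} = 85/3 + (1/3)·43.625 = 42.875.
q_{LinkUp} = 164 − 3·43.625 + 2·42.875 = 118.875.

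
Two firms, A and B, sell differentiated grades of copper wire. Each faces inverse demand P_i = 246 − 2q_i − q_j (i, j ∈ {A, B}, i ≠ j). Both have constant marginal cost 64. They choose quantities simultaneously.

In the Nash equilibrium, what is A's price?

Firm A's profit: π = q_A(246 − 2q_A − q_B) − 64q_A.
∂π/∂q_A = 182 − 4q_A − q_B = 0 ⇒ q_A = 45.5 − 0.25q_B.
Setting q_A = q_B in the reaction function: q_A = 45.5 − 0.25q_A, so q_A = 45.5 / 1.25 = 36.4.
P_A = 246 − 2·36.4 − 36.4 = 136.8.

136.8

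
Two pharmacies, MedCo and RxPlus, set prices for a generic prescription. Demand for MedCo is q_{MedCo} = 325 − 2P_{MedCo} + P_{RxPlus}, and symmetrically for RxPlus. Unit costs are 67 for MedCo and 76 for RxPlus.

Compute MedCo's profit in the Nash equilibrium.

15207.68

MedCo's profit: π = (P_{MedCo} − 67)(325 − 2P_{MedCo} + P_{RxPlus}).
∂π/∂P_{MedCo} = 459 − 4P_{MedCo} + P_{RxPlus} = 0 ⇒ P_{MedCo} = 114.75 + 0.25P_{RxPlus}.
Similarly P_{RxPlus} = 119.25 + 0.25P_{MedCo}.
Solving the two reaction functions simultaneously: (1 − (0.25)(0.25))P_{MedCo} = 114.75 + 0.25·119.25, so 0.9375P_{MedCo} = 144.5625 and P_{MedCo} = 154.2.
Then P_{RxPlus} = 119.25 + 0.25·154.2 = 157.8.
q_{MedCo} = 325 − 2·154.2 + 157.8 = 174.4.
Profit = (154.2 − 67)·174.4 = 15207.68.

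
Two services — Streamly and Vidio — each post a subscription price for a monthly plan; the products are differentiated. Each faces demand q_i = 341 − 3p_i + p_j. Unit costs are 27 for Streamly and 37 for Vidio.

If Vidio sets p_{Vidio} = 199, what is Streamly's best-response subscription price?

103.5

Streamly's profit: π = (p_{Streamly} − 27)(341 − 3p_{Streamly} + p_{Vidio}).
∂π/∂p_{Streamly} = 422 − 6p_{Streamly} + p_{Vidio} = 0 ⇒ p_{Streamly} = 211/3 + (1/6)p_{Vidio}.
At p_{Vidio} = 199: p_{Streamly} = 211/3 + (1/6)·199 = 103.5.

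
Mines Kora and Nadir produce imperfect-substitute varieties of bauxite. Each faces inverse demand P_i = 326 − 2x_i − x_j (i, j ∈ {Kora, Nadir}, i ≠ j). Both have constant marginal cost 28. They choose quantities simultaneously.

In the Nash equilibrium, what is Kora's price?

147.2

Mine Kora's profit: π = x_{Kora}(326 − 2x_{Kora} − x_{Nadir}) − 28x_{Kora}.
∂π/∂x_{Kora} = 298 − 4x_{Kora} − x_{Nadir} = 0 ⇒ x_{Kora} = 74.5 − 0.25x_{Nadir}.
Setting x_{Kora} = x_{Nadir} in the reaction function: x_{Kora} = 74.5 − 0.25x_{Kora}, so x_{Kora} = 74.5 / 1.25 = 59.6.
P_{Kora} = 326 − 2·59.6 − 59.6 = 147.2.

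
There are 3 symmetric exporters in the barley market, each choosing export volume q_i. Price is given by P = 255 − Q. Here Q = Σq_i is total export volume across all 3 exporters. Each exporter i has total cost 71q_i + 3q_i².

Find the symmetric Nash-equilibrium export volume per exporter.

A representative exporter's profit is π_i = q_i(255 − Q) − 71q_i − 3q_i², with Q = q_i + Σ_{j≠i} q_j.
First-order condition: 184 − 8q_i − Σ_{j≠i} q_j = 0.
Imposing symmetry (q_j = q for all j) turns Σ_{j≠i} q_j into 2q, so 184 = 10q and q = 18.4.

18.4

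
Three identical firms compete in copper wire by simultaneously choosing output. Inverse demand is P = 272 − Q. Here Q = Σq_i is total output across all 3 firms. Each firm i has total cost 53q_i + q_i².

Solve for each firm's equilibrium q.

36.5

A representative firm's profit is π_i = q_i(272 − Q) − 53q_i − q_i², with Q = q_i + Σ_{j≠i} q_j.
First-order condition: 219 − 4q_i − Σ_{j≠i} q_j = 0.
In a symmetric equilibrium every firm chooses the same q, so Σ_{j≠i} q_j = 2q. The condition becomes 219 − 6q = 0, giving q = 219/6 = 36.5.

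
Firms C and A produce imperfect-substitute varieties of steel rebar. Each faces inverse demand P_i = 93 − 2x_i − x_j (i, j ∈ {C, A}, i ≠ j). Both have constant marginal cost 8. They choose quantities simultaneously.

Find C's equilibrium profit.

578

Firm C's profit: π = x_C(93 − 2x_C − x_A) − 8x_C.
∂π/∂x_C = 85 − 4x_C − x_A = 0 ⇒ x_C = 21.25 − 0.25x_A.
The game is symmetric, so in equilibrium x_A = x_C: the reaction function gives 1.25x_C = 21.25, hence x_C = 17.
P_C = 93 − 2·17 − 17 = 42.
Profit = (42 − 8)·17 = 578.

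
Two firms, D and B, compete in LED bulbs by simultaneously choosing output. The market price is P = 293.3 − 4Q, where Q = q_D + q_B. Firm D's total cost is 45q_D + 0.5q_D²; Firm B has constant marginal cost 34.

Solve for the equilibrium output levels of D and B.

16.95, 23.9375

Firm D's profit: π = q_D(293.3 − 4(q_D + q_B)) − 45q_D − 0.5q_D².
∂π/∂q_D = 248.3 − 9q_D − 4q_B = 0, so q_D = 2483/90 − (4/9)q_B.
For B: ∂π/∂q_B = 259.3 − 8q_B − 4q_D = 0 ⇒ q_B = 32.4125 − 0.5q_D.
Solving the two reaction functions simultaneously: (1 − (−4/9)(−0.5))q_D = 2483/90 − (4/9)·32.4125, so (7/9)q_D = 791/60 and q_D = 16.95.
Then q_B = 32.4125 − 0.5·16.95 = 23.9375.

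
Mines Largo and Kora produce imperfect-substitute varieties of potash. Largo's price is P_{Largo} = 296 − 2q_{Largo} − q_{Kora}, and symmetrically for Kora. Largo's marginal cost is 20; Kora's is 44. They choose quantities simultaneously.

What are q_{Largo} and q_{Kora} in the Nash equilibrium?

Mine Largo's profit: π = q_{Largo}(296 − 2q_{Largo} − q_{Kora}) − 20q_{Largo}.
∂π/∂q_{Largo} = 276 − 4q_{Largo} − q_{Kora} = 0 ⇒ q_{Largo} = 69 − 0.25q_{Kora}.
Similarly q_{Kora} = 63 − 0.25q_{Largo}.
Plugging q_{Kora} into Largo's best response: q_{Largo} = 69 − 0.25(63 − 0.25q_{Largo}) ⇒ 0.9375q_{Largo} = 53.25, so q_{Largo} = 56.8.
Then q_{Kora} = 63 − 0.25·56.8 = 48.8.

56.8, 48.8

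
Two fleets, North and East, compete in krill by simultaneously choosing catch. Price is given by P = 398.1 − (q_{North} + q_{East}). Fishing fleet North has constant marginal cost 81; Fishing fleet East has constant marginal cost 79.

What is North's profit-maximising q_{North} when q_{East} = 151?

83.05

Fishing fleet North's profit: π = q_{North}(398.1 − (q_{North} + q_{East})) − 81q_{North}.
∂π/∂q_{North} = 317.1 − 2q_{North} − q_{East} = 0, so q_{North} = 158.55 − 0.5q_{East}.
At q_{East} = 151: q_{North} = 158.55 − 0.5·151 = 83.05.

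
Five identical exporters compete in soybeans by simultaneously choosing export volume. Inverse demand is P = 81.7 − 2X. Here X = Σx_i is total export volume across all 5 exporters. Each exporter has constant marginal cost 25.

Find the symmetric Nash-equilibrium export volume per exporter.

A representative exporter's profit is π_i = x_i(81.7 − 2X) − 25x_i, with X = x_i + Σ_{j≠i} x_j.
First-order condition: 56.7 − 4x_i − 2Σ_{j≠i} x_j = 0.
With identical exporters, set every x_j = x: then 56.7 − 4x − 8x = 0, i.e. x = 56.7/12 = 4.725.

4.725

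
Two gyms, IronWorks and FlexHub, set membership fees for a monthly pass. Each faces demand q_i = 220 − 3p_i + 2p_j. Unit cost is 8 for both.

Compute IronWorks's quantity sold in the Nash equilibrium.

IronWorks's profit: π = (p_{IronWorks} − 8)(220 − 3p_{IronWorks} + 2p_{FlexHub}).
∂π/∂p_{IronWorks} = 244 − 6p_{IronWorks} + 2p_{FlexHub} = 0 ⇒ p_{IronWorks} = 122/3 + (1/3)p_{FlexHub}.
The game is symmetric, so in equilibrium p_{FlexHub} = p_{IronWorks}: the reaction function gives (2/3)p_{IronWorks} = 122/3, hence p_{IronWorks} = 61.
q_{IronWorks} = 220 − 3·61 + 2·61 = 159.

159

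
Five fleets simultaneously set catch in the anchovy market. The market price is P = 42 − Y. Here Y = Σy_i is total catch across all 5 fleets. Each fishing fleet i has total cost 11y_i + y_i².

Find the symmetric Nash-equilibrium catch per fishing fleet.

3.875

A representative fishing fleet's profit is π_i = y_i(42 − Y) − 11y_i − y_i², with Y = y_i + Σ_{j≠i} y_j.
First-order condition: 31 − 4y_i − Σ_{j≠i} y_j = 0.
Imposing symmetry (y_j = y for all j) turns Σ_{j≠i} y_j into 4y, so 31 = 8y and y = 3.875.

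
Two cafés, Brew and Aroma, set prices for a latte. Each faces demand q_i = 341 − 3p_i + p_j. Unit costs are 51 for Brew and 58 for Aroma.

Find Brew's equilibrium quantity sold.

Brew's profit: π = (p_{Brew} − 51)(341 − 3p_{Brew} + p_{Aroma}).
∂π/∂p_{Brew} = 494 − 6p_{Brew} + p_{Aroma} = 0 ⇒ p_{Brew} = 247/3 + (1/6)p_{Aroma}.
Similarly p_{Aroma} = 515/6 + (1/6)p_{Brew}.
Substituting the second reaction function into the first: p_{Brew} = 247/3 + (1/6)(515/6 + (1/6)p_{Brew}), which gives (35/36)p_{Brew} = 3479/36 ⇒ p_{Brew} = 99.4.
Then p_{Aroma} = 515/6 + (1/6)·99.4 = 102.4.
q_{Brew} = 341 − 3·99.4 + 102.4 = 145.2.

145.2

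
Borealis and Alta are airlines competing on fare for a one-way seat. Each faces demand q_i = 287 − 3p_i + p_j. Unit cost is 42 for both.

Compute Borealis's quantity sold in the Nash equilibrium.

121.8

Borealis's profit: π = (p_{Borealis} − 42)(287 − 3p_{Borealis} + p_{Alta}).
∂π/∂p_{Borealis} = 413 − 6p_{Borealis} + p_{Alta} = 0 ⇒ p_{Borealis} = 413/6 + (1/6)p_{Alta}.
Setting p_{Borealis} = p_{Alta} in the reaction function: p_{Borealis} = 413/6 + (1/6)p_{Borealis}, so p_{Borealis} = (413/6) / (5/6) = 82.6.
q_{Borealis} = 287 − 3·82.6 + 82.6 = 121.8.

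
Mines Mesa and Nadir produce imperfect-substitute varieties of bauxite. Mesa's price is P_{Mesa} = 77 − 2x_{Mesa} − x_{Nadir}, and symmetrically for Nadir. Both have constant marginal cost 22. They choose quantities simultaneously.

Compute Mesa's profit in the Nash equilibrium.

Mine Mesa's profit: π = x_{Mesa}(77 − 2x_{Mesa} − x_{Nadir}) − 22x_{Mesa}.
∂π/∂x_{Mesa} = 55 − 4x_{Mesa} − x_{Nadir} = 0 ⇒ x_{Mesa} = 13.75 − 0.25x_{Nadir}.
Setting x_{Mesa} = x_{Nadir} in the reaction function: x_{Mesa} = 13.75 − 0.25x_{Mesa}, so x_{Mesa} = 13.75 / 1.25 = 11.
P_{Mesa} = 77 − 2·11 − 11 = 44.
Profit = (44 − 22)·11 = 242.

242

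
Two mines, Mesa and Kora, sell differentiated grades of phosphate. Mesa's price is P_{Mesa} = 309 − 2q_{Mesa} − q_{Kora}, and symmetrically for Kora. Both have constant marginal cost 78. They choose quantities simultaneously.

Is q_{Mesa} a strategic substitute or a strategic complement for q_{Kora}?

Mine Mesa's profit: π = q_{Mesa}(309 − 2q_{Mesa} − q_{Kora}) − 78q_{Mesa}.
∂π/∂q_{Mesa} = 231 − 4q_{Mesa} − q_{Kora} = 0 ⇒ q_{Mesa} = 57.75 − 0.25q_{Kora}.
The best-response slope dq_{Mesa}/dq_{Kora} = −0.25 < 0: the reaction function is downward-sloping, so the choices are strategic substitutes.

strategic substitutes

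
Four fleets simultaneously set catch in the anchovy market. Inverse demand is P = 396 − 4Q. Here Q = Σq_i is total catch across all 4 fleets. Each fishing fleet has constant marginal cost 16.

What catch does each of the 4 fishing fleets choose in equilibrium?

19

A representative fishing fleet's profit is π_i = q_i(396 − 4Q) − 16q_i, with Q = q_i + Σ_{j≠i} q_j.
First-order condition: 380 − 8q_i − 4Σ_{j≠i} q_j = 0.
Imposing symmetry (q_j = q for all j) turns Σ_{j≠i} q_j into 3q, so 380 = 20q and q = 19.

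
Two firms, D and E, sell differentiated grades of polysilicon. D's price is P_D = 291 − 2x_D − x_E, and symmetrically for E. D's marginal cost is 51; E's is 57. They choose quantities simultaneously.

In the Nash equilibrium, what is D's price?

147.8

Firm D's profit: π = x_D(291 − 2x_D − x_E) − 51x_D.
∂π/∂x_D = 240 − 4x_D − x_E = 0 ⇒ x_D = 60 − 0.25x_E.
Similarly x_E = 58.5 − 0.25x_D.
Solving the two reaction functions simultaneously: (1 − (−0.25)(−0.25))x_D = 60 − 0.25·58.5, so 0.9375x_D = 45.375 and x_D = 48.4.
Then x_E = 58.5 − 0.25·48.4 = 46.4.
P_D = 291 − 2·48.4 − 46.4 = 147.8.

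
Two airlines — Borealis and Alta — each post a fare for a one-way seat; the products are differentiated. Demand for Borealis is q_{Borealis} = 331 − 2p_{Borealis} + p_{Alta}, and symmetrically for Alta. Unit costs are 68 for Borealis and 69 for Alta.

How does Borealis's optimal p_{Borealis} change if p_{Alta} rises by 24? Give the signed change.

Borealis's profit: π = (p_{Borealis} − 68)(331 − 2p_{Borealis} + p_{Alta}).
∂π/∂p_{Borealis} = 467 − 4p_{Borealis} + p_{Alta} = 0 ⇒ p_{Borealis} = 116.75 + 0.25p_{Alta}.
The reaction-function slope is 0.25, so a 24-unit rise in p_{Alta} moves p_{Borealis} by 0.25 × 24 = 6. Borealis's best response rises — the actions are strategic complements.

6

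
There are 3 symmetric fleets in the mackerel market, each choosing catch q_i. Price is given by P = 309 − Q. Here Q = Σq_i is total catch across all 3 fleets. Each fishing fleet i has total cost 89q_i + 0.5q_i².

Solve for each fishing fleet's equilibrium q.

A representative fishing fleet's profit is π_i = q_i(309 − Q) − 89q_i − 0.5q_i², with Q = q_i + Σ_{j≠i} q_j.
First-order condition: 220 − 3q_i − Σ_{j≠i} q_j = 0.
Imposing symmetry (q_j = q for all j) turns Σ_{j≠i} q_j into 2q, so 220 = 5q and q = 44.

44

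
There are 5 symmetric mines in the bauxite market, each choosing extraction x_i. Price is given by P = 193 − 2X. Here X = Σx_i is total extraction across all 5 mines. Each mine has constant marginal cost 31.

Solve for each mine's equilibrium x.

A representative mine's profit is π_i = x_i(193 − 2X) − 31x_i, with X = x_i + Σ_{j≠i} x_j.
First-order condition: 162 − 4x_i − 2Σ_{j≠i} x_j = 0.
Imposing symmetry (x_j = x for all j) turns Σ_{j≠i} x_j into 4x, so 162 = 12x and x = 13.5.

13.5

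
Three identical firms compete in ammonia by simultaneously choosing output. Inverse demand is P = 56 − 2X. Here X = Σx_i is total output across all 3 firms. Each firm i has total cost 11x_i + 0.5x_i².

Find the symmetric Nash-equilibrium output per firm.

5

A representative firm's profit is π_i = x_i(56 − 2X) − 11x_i − 0.5x_i², with X = x_i + Σ_{j≠i} x_j.
First-order condition: 45 − 5x_i − 2Σ_{j≠i} x_j = 0.
In a symmetric equilibrium every firm chooses the same x, so Σ_{j≠i} x_j = 2x. The condition becomes 45 − 9x = 0, giving x = 45/9 = 5.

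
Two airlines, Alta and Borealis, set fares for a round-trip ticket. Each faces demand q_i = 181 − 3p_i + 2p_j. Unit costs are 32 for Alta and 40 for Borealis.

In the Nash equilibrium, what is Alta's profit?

Alta's profit: π = (p_{Alta} − 32)(181 − 3p_{Alta} + 2p_{Borealis}).
∂π/∂p_{Alta} = 277 − 6p_{Alta} + 2p_{Borealis} = 0 ⇒ p_{Alta} = 277/6 + (1/3)p_{Borealis}.
Similarly p_{Borealis} = 301/6 + (1/3)p_{Alta}.
Solving the two reaction functions simultaneously: (1 − (1/3)(1/3))p_{Alta} = 277/6 + (1/3)·(301/6), so (8/9)p_{Alta} = 566/9 and p_{Alta} = 70.75.
Then p_{Borealis} = 301/6 + (1/3)·70.75 = 73.75.
q_{Alta} = 181 − 3·70.75 + 2·73.75 = 116.25.
Profit = (70.75 − 32)·116.25 = 4504.6875.

4504.6875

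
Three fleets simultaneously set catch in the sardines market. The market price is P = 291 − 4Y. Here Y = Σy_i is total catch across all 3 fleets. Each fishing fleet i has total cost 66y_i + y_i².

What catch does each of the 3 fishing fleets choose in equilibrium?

A representative fishing fleet's profit is π_i = y_i(291 − 4Y) − 66y_i − y_i², with Y = y_i + Σ_{j≠i} y_j.
First-order condition: 225 − 10y_i − 4Σ_{j≠i} y_j = 0.
In a symmetric equilibrium every fishing fleet chooses the same y, so Σ_{j≠i} y_j = 2y. The condition becomes 225 − 18y = 0, giving y = 225/18 = 12.5.

12.5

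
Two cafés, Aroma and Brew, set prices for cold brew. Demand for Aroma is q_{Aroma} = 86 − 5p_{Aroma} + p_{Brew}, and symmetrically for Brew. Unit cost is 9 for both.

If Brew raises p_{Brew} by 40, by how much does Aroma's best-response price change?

4

Aroma's profit: π = (p_{Aroma} − 9)(86 − 5p_{Aroma} + p_{Brew}).
∂π/∂p_{Aroma} = 131 − 10p_{Aroma} + p_{Brew} = 0 ⇒ p_{Aroma} = 13.1 + 0.1p_{Brew}.
The reaction-function slope is 0.1, so a 40-unit rise in p_{Brew} moves p_{Aroma} by 0.1 × 40 = 4. Aroma's best response rises — the actions are strategic complements.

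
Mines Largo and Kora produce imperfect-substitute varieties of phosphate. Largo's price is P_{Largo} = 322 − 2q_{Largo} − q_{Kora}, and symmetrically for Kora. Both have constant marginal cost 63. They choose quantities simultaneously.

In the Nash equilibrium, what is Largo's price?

Mine Largo's profit: π = q_{Largo}(322 − 2q_{Largo} − q_{Kora}) − 63q_{Largo}.
∂π/∂q_{Largo} = 259 − 4q_{Largo} − q_{Kora} = 0 ⇒ q_{Largo} = 64.75 − 0.25q_{Kora}.
The game is symmetric, so in equilibrium q_{Kora} = q_{Largo}: the reaction function gives 1.25q_{Largo} = 64.75, hence q_{Largo} = 51.8.
P_{Largo} = 322 − 2·51.8 − 51.8 = 166.6.

166.6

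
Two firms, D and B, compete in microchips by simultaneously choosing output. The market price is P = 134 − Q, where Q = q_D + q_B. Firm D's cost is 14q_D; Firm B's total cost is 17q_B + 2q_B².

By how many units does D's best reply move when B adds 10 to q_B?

-5

Firm D's profit: π = q_D(134 − (q_D + q_B)) − 14q_D.
∂π/∂q_D = 120 − 2q_D − q_B = 0, so q_D = 60 − 0.5q_B.
The reaction-function slope is −0.5, so a 10-unit rise in q_B moves q_D by −0.5 × 10 = −5. D's best response falls — the actions are strategic substitutes.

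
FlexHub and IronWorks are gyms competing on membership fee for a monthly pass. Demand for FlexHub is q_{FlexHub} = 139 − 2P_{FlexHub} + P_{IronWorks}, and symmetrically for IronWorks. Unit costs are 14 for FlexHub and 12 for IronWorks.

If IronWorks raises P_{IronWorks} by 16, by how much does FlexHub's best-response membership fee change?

4

FlexHub's profit: π = (P_{FlexHub} − 14)(139 − 2P_{FlexHub} + P_{IronWorks}).
∂π/∂P_{FlexHub} = 167 − 4P_{FlexHub} + P_{IronWorks} = 0 ⇒ P_{FlexHub} = 41.75 + 0.25P_{IronWorks}.
The reaction-function slope is 0.25, so a 16-unit rise in P_{IronWorks} moves P_{FlexHub} by 0.25 × 16 = 4. FlexHub's best response rises — the actions are strategic complements.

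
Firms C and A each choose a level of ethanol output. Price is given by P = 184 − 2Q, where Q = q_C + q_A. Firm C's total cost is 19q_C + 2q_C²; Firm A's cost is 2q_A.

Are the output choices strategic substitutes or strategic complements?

Firm C's profit: π = q_C(184 − 2(q_C + q_A)) − 19q_C − 2q_C².
∂π/∂q_C = 165 − 8q_C − 2q_A = 0, so q_C = 20.625 − 0.25q_A.
The best-response slope dq_C/dq_A = −0.25 < 0: the reaction function is downward-sloping, so the choices are strategic substitutes.

strategic substitutes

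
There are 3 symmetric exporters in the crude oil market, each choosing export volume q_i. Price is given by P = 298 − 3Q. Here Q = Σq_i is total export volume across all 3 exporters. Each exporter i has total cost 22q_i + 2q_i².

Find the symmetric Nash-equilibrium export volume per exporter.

A representative exporter's profit is π_i = q_i(298 − 3Q) − 22q_i − 2q_i², with Q = q_i + Σ_{j≠i} q_j.
First-order condition: 276 − 10q_i − 3Σ_{j≠i} q_j = 0.
Imposing symmetry (q_j = q for all j) turns Σ_{j≠i} q_j into 2q, so 276 = 16q and q = 17.25.

17.25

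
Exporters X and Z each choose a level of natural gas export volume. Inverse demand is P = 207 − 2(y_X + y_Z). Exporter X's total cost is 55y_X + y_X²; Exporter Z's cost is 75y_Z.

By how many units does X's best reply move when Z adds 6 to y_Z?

Exporter X's profit: π = y_X(207 − 2(y_X + y_Z)) − 55y_X − y_X².
∂π/∂y_X = 152 − 6y_X − 2y_Z = 0, so y_X = 76/3 − (1/3)y_Z.
The reaction-function slope is −1/3, so a 6-unit rise in y_Z moves y_X by −1/3 × 6 = −2. X's best response falls — the actions are strategic substitutes.

-2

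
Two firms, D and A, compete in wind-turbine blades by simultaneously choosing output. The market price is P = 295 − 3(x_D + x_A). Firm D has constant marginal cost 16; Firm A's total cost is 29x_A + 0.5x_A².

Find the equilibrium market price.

Firm D's profit: π = x_D(295 − 3(x_D + x_A)) − 16x_D.
∂π/∂x_D = 279 − 6x_D − 3x_A = 0, so x_D = 46.5 − 0.5x_A.
For A: ∂π/∂x_A = 266 − 7x_A − 3x_D = 0 ⇒ x_A = 38 − (3/7)x_D.
Plugging x_A into D's best response: x_D = 46.5 − 0.5(38 − (3/7)x_D) ⇒ (11/14)x_D = 27.5, so x_D = 35.
Then x_A = 38 − (3/7)·35 = 23.
Equilibrium price: P = 295 − 3·58 = 121.

121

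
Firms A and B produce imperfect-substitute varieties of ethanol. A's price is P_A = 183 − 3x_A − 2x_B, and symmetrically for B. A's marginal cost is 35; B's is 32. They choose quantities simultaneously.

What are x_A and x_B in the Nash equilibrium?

Firm A's profit: π = x_A(183 − 3x_A − 2x_B) − 35x_A.
∂π/∂x_A = 148 − 6x_A − 2x_B = 0 ⇒ x_A = 74/3 − (1/3)x_B.
Similarly x_B = 151/6 − (1/3)x_A.
Substituting the second reaction function into the first: x_A = 74/3 − (1/3)(151/6 − (1/3)x_A), which gives (8/9)x_A = 293/18 ⇒ x_A = 18.3125.
Then x_B = 151/6 − (1/3)·18.3125 = 19.0625.

18.3125, 19.0625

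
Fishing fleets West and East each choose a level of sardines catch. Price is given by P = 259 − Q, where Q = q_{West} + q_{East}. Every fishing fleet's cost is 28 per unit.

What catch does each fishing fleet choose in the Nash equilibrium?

Fishing fleet West's profit: π = q_{West}(259 − (q_{West} + q_{East})) − 28q_{West}.
∂π/∂q_{West} = 231 − 2q_{West} − q_{East} = 0, so q_{West} = 115.5 − 0.5q_{East}.
The game is symmetric, so in equilibrium q_{East} = q_{West}: the reaction function gives 1.5q_{West} = 115.5, hence q_{West} = 77.

77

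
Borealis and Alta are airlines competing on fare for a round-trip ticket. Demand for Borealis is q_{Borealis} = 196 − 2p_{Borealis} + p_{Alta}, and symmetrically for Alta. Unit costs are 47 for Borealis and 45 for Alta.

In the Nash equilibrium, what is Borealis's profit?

Borealis's profit: π = (p_{Borealis} − 47)(196 − 2p_{Borealis} + p_{Alta}).
∂π/∂p_{Borealis} = 290 − 4p_{Borealis} + p_{Alta} = 0 ⇒ p_{Borealis} = 72.5 + 0.25p_{Alta}.
Similarly p_{Alta} = 71.5 + 0.25p_{Borealis}.
Solving the two reaction functions simultaneously: (1 − (0.25)(0.25))p_{Borealis} = 72.5 + 0.25·71.5, so 0.9375p_{Borealis} = 90.375 and p_{Borealis} = 96.4.
Then p_{Alta} = 71.5 + 0.25·96.4 = 95.6.
q_{Borealis} = 196 − 2·96.4 + 95.6 = 98.8.
Profit = (96.4 − 47)·98.8 = 4880.72.

4880.72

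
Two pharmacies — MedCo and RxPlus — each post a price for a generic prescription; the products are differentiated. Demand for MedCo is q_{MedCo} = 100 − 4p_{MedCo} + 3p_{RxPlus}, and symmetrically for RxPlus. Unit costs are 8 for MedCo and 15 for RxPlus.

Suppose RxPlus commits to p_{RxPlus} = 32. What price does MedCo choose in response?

28.5

MedCo's profit: π = (p_{MedCo} − 8)(100 − 4p_{MedCo} + 3p_{RxPlus}).
∂π/∂p_{MedCo} = 132 − 8p_{MedCo} + 3p_{RxPlus} = 0 ⇒ p_{MedCo} = 16.5 + 0.375p_{RxPlus}.
At p_{RxPlus} = 32: p_{MedCo} = 16.5 + 0.375·32 = 28.5.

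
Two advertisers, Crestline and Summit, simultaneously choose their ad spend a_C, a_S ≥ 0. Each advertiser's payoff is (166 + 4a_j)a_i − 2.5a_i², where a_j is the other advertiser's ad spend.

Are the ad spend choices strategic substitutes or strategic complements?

strategic complements

Crestline's payoff is (166 + 4a_S)a_C − 2.5a_C².
∂π/∂a_C = 166 + 4a_S − 5a_C = 0, so a_C = 33.2 + 0.8a_S.
The best-response slope da_C/da_S = 0.8 > 0: the reaction function is upward-sloping, so the choices are strategic complements.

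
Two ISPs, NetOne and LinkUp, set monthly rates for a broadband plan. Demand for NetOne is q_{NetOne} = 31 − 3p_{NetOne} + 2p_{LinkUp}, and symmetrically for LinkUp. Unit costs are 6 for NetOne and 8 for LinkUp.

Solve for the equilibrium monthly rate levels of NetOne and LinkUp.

12.625, 13.375

NetOne's profit: π = (p_{NetOne} − 6)(31 − 3p_{NetOne} + 2p_{LinkUp}).
∂π/∂p_{NetOne} = 49 − 6p_{NetOne} + 2p_{LinkUp} = 0 ⇒ p_{NetOne} = 49/6 + (1/3)p_{LinkUp}.
Similarly p_{LinkUp} = 55/6 + (1/3)p_{NetOne}.
Substituting the second reaction function into the first: p_{NetOne} = 49/6 + (1/3)(55/6 + (1/3)p_{NetOne}), which gives (8/9)p_{NetOne} = 101/9 ⇒ p_{NetOne} = 12.625.
Then p_{LinkUp} = 55/6 + (1/3)·12.625 = 13.375.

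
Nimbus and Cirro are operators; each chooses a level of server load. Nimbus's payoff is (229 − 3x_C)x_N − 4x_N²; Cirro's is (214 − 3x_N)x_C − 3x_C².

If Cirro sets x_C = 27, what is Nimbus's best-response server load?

Expanding Nimbus's payoff: 229x_N − 3x_Cx_N − 4x_N².
∂π/∂x_N = 229 − 3x_C − 8x_N = 0, so x_N = 28.625 − 0.375x_C.
At x_C = 27: x_N = 28.625 − 0.375·27 = 18.5.

18.5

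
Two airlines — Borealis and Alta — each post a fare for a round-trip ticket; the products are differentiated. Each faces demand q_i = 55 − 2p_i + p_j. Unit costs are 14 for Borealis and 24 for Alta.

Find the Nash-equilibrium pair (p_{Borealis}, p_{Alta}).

29, 33

Borealis's profit: π = (p_{Borealis} − 14)(55 − 2p_{Borealis} + p_{Alta}).
∂π/∂p_{Borealis} = 83 − 4p_{Borealis} + p_{Alta} = 0 ⇒ p_{Borealis} = 20.75 + 0.25p_{Alta}.
Similarly p_{Alta} = 25.75 + 0.25p_{Borealis}.
Plugging p_{Alta} into Borealis's best response: p_{Borealis} = 20.75 + 0.25(25.75 + 0.25p_{Borealis}) ⇒ 0.9375p_{Borealis} = 27.1875, so p_{Borealis} = 29.
Then p_{Alta} = 25.75 + 0.25·29 = 33.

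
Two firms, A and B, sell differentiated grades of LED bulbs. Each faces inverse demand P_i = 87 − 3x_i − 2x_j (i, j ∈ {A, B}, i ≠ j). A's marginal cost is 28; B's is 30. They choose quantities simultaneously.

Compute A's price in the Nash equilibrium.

50.5

Firm A's profit: π = x_A(87 − 3x_A − 2x_B) − 28x_A.
∂π/∂x_A = 59 − 6x_A − 2x_B = 0 ⇒ x_A = 59/6 − (1/3)x_B.
Similarly x_B = 9.5 − (1/3)x_A.
Plugging x_B into A's best response: x_A = 59/6 − (1/3)(9.5 − (1/3)x_A) ⇒ (8/9)x_A = 20/3, so x_A = 7.5.
Then x_B = 9.5 − (1/3)·7.5 = 7.
P_A = 87 − 3·7.5 − 2·7 = 50.5.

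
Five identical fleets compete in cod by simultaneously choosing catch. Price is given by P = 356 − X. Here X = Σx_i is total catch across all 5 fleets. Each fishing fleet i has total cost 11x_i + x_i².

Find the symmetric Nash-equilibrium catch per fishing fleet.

43.125

A representative fishing fleet's profit is π_i = x_i(356 − X) − 11x_i − x_i², with X = x_i + Σ_{j≠i} x_j.
First-order condition: 345 − 4x_i − Σ_{j≠i} x_j = 0.
Imposing symmetry (x_j = x for all j) turns Σ_{j≠i} x_j into 4x, so 345 = 8x and x = 43.125.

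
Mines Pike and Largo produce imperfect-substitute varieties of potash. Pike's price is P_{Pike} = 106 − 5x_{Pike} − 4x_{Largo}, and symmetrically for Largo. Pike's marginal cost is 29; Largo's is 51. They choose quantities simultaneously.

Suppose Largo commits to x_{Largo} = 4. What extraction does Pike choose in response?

6.1

Mine Pike's profit: π = x_{Pike}(106 − 5x_{Pike} − 4x_{Largo}) − 29x_{Pike}.
∂π/∂x_{Pike} = 77 − 10x_{Pike} − 4x_{Largo} = 0 ⇒ x_{Pike} = 7.7 − 0.4x_{Largo}.
At x_{Largo} = 4: x_{Pike} = 7.7 − 0.4·4 = 6.1.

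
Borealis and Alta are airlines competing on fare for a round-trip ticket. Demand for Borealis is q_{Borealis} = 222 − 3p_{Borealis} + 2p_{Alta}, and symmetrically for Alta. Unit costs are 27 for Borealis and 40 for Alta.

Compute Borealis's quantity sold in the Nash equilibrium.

153.5625

Borealis's profit: π = (p_{Borealis} − 27)(222 − 3p_{Borealis} + 2p_{Alta}).
∂π/∂p_{Borealis} = 303 − 6p_{Borealis} + 2p_{Alta} = 0 ⇒ p_{Borealis} = 50.5 + (1/3)p_{Alta}.
Similarly p_{Alta} = 57 + (1/3)p_{Borealis}.
Substituting the second reaction function into the first: p_{Borealis} = 50.5 + (1/3)(57 + (1/3)p_{Borealis}), which gives (8/9)p_{Borealis} = 69.5 ⇒ p_{Borealis} = 78.1875.
Then p_{Alta} = 57 + (1/3)·78.1875 = 83.0625.
q_{Borealis} = 222 − 3·78.1875 + 2·83.0625 = 153.5625.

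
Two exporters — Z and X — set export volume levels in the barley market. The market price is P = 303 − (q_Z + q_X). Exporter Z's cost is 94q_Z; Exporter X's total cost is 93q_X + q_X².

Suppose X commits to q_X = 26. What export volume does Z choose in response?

91.5

Exporter Z's profit: π = q_Z(303 − (q_Z + q_X)) − 94q_Z.
∂π/∂q_Z = 209 − 2q_Z − q_X = 0, so q_Z = 104.5 − 0.5q_X.
At q_X = 26: q_Z = 104.5 − 0.5·26 = 91.5.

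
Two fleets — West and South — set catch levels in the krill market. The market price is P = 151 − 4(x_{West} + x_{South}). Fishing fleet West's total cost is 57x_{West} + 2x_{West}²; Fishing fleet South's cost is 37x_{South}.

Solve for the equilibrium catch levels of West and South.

3.7, 12.4

Fishing fleet West's profit: π = x_{West}(151 − 4(x_{West} + x_{South})) − 57x_{West} − 2x_{West}².
∂π/∂x_{West} = 94 − 12x_{West} − 4x_{South} = 0, so x_{West} = 47/6 − (1/3)x_{South}.
For South: ∂π/∂x_{South} = 114 − 8x_{South} − 4x_{West} = 0 ⇒ x_{South} = 14.25 − 0.5x_{West}.
Plugging x_{South} into West's best response: x_{West} = 47/6 − (1/3)(14.25 − 0.5x_{West}) ⇒ (5/6)x_{West} = 37/12, so x_{West} = 3.7.
Then x_{South} = 14.25 − 0.5·3.7 = 12.4.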